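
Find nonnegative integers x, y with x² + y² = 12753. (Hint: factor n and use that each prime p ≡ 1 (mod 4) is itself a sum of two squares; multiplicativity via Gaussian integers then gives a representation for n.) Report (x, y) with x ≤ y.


Step 1: Factor n = 12753 = 3^2 · 13 · 109.
Step 2: Check the mod-4 condition on each prime factor: 3 ≡ 3 (mod 4), exponent 2 (must be even); 13 ≡ 1 (mod 4), exponent 1; 109 ≡ 1 (mod 4), exponent 1.
All primes ≡ 3 (mod 4) appear to even exponent (or don't appear), so by the two-squares theorem n IS expressible as a sum of two squares.
Step 3: Build a representation. Group n = k² · m with k = 3 and m = 13 · 109 = 1417 (a product of primes ≡ 1 (mod 4)); a representation of m scales to one of n via (k·x)² + (k·y)² = k²(x² + y²). Each prime p ≡ 1 (mod 4) is itself a sum of two squares; find a² by testing p − a² for a perfect square:
  13: 13 − 1² = 12, 13 − 2² = 9 = 3² ⇒ 13 = 2² + 3².
  109: 109 − 1² = 108, 109 − 2² = 105, 109 − 3² = 100 = 10² ⇒ 109 = 3² + 10².
  Combine using the Brahmagupta–Fibonacci identity (a² + b²)(c² + d²) = (ac − bd)² + (ad + bc)² = (ac + bd)² + (ad − bc)²:
  13 · 109 = 1417: from (2² + 3²)(3² + 10²), take (2·3 − 3·10, 2·10 + 3·3) = (6 − 30, 20 + 9) = (-24, 29); dropping signs (only squares matter) gives (24, 29); check 24² + 29² = 576 + 841 = 1417 ✓.
  Scale by k = 3: (3·24, 3·29) = (72, 87).
Step 4: Order so x ≤ y and verify: 72² + 87² = 5184 + 7569 = 12753 = n. ✓

n = 12753 = 72² + 87² (one valid representation with x ≤ y).


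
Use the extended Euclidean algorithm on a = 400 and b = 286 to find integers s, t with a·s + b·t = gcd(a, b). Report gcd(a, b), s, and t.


Euclidean algorithm on (400, 286) — divide until remainder is 0:
  400 = 1 · 286 + 114
  286 = 2 · 114 + 58
  114 = 1 · 58 + 56
  58 = 1 · 56 + 2
  56 = 28 · 2 + 0
gcd(400, 286) = 2.
Track Bezout coefficients alongside the remainders: start with r₀ = 400 = a·1 + b·0 (s = 1, t = 0) and r₁ = 286 = a·0 + b·1 (s = 0, t = 1); each new remainder r_{k+1} = r_{k-1} − q_k·r_k inherits s_{k+1} = s_{k-1} − q_k·s_k, t_{k+1} = t_{k-1} − q_k·t_k, so r_k = a·s_k + b·t_k at every step:
  q = 1: r = 114, s = 1 − 1·0 = 1, t = 0 − 1·1 = -1  (check: 400·1 + 286·(-1) = 114)
  q = 2: r = 58, s = 0 − 2·1 = -2, t = 1 − 2·(-1) = 3  (check: 400·(-2) + 286·3 = 58)
  q = 1: r = 56, s = 1 − 1·(-2) = 3, t = -1 − 1·3 = -4  (check: 400·3 + 286·(-4) = 56)
  q = 1: r = 2, s = -2 − 1·3 = -5, t = 3 − 1·(-4) = 7  (check: 400·(-5) + 286·7 = 2)
The row with r = 2 (the gcd) gives the Bezout coefficients s = -5, t = 7.
Result: 400 · (-5) + 286 · (7) = 2.

gcd(400, 286) = 2; s = -5, t = 7 (check: 400·(-5) + 286·7 = 2).


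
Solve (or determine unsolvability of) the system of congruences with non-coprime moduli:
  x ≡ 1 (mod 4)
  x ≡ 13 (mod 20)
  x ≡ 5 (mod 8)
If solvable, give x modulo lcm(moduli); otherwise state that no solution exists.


Moduli 4, 20, 8 are not pairwise coprime, so CRT works modulo lcm(m_i) when all pairwise compatibility conditions hold.
Pairwise compatibility: gcd(m_i, m_j) must divide a_i - a_j for every pair.
Merge one congruence at a time:
  Start: x ≡ 1 (mod 4).
  Combine with x ≡ 13 (mod 20): gcd(4, 20) = 4; 13 - 1 = 12, which IS divisible by 4, so compatible.
    Write x = 1 + 4·t and substitute into x ≡ 13 (mod 20): 4·t ≡ 13 − 1 = 12 (mod 20).
    Divide the congruence (and modulus) by g = 4: 1·t ≡ 3 (mod 5).
    So t ≡ 3 (mod 5).
    Then x = 1 + 4·3 = 13, valid modulo lcm(4, 20) = 20: x ≡ 13 (mod 20).
  Combine with x ≡ 5 (mod 8): gcd(20, 8) = 4; 5 - 13 = -8, which IS divisible by 4, so compatible.
    Write x = 13 + 20·t and substitute into x ≡ 5 (mod 8): 20·t ≡ 5 − 13 = -8 (mod 8).
    Divide the congruence (and modulus) by g = 4: 5·t ≡ -2 (mod 2).
    Reduce coefficients mod 2: 1·t ≡ 0 (mod 2).
    So t ≡ 0 (mod 2).
    Then x = 13 + 20·0 = 13, valid modulo lcm(20, 8) = 40: x ≡ 13 (mod 40).
Verify: 13 mod 4 = 1, 13 mod 20 = 13, 13 mod 8 = 5.

x ≡ 13 (mod 40).


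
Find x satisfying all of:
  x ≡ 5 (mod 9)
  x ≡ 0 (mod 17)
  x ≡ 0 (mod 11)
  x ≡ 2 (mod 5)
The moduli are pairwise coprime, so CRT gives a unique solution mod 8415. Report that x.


Product of moduli M = 9 · 17 · 11 · 5 = 8415.
Merge one congruence at a time:
  Start: x ≡ 5 (mod 9).
  Combine with x ≡ 0 (mod 17); new modulus lcm = 153.
    Write x = 5 + 9·t and substitute into x ≡ 0 (mod 17): 9·t ≡ 0 − 5 = -5 (mod 17).
    Reduce coefficients mod 17: 9·t ≡ 12 (mod 17).
    The inverse of 9 mod 17 is 2 (since 9·2 = 18 = 1·17 + 1), so t ≡ 2·12 = 24 ≡ 7 (mod 17).
    Then x = 5 + 9·7 = 68, valid modulo lcm(9, 17) = 153: x ≡ 68 (mod 153).
  Combine with x ≡ 0 (mod 11); new modulus lcm = 1683.
    Write x = 68 + 153·t and substitute into x ≡ 0 (mod 11): 153·t ≡ 0 − 68 = -68 (mod 11).
    Reduce coefficients mod 11: 10·t ≡ 9 (mod 11).
    The inverse of 10 mod 11 is 10 (since 10·10 = 100 = 9·11 + 1), so t ≡ 10·9 = 90 ≡ 2 (mod 11).
    Then x = 68 + 153·2 = 374, valid modulo lcm(153, 11) = 1683: x ≡ 374 (mod 1683).
  Combine with x ≡ 2 (mod 5); new modulus lcm = 8415.
    Write x = 374 + 1683·t and substitute into x ≡ 2 (mod 5): 1683·t ≡ 2 − 374 = -372 (mod 5).
    Reduce coefficients mod 5: 3·t ≡ 3 (mod 5).
    The inverse of 3 mod 5 is 2 (since 3·2 = 6 = 1·5 + 1), so t ≡ 2·3 = 6 ≡ 1 (mod 5).
    Then x = 374 + 1683·1 = 2057, valid modulo lcm(1683, 5) = 8415: x ≡ 2057 (mod 8415).
Verify against each original: 2057 mod 9 = 5, 2057 mod 17 = 0, 2057 mod 11 = 0, 2057 mod 5 = 2.

x ≡ 2057 (mod 8415).


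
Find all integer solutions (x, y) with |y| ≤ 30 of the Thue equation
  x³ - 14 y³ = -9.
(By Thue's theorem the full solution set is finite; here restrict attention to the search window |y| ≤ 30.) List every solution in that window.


The equation is x³ - 14y³ = -9. For fixed y, x³ = 14·y³ − 9, so a solution requires the RHS to be a perfect cube.
Strategy: iterate y from -30 to 30, compute RHS = 14·y³ − 9, and check whether it is a (positive or negative) perfect cube.
Check small values of y:
  y = 0: RHS = -9 is not a perfect cube.
  y = 1: RHS = 5 is not a perfect cube.
  y = -1: RHS = -23 is not a perfect cube.
  y = 2: RHS = 103 is not a perfect cube.
  y = -2: RHS = -121 is not a perfect cube.
  y = 3: RHS = 369 is not a perfect cube.
  y = -3: RHS = -387 is not a perfect cube.
Continuing the search up to |y| = 30 finds no solutions either.
No (x, y) in the scanned range satisfies the equation.

No integer solutions with |y| ≤ 30.


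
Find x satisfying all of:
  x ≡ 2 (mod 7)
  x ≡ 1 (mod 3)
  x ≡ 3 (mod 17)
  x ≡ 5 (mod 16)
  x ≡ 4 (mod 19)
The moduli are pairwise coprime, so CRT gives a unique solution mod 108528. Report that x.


Product of moduli M = 7 · 3 · 17 · 16 · 19 = 108528.
Merge one congruence at a time:
  Start: x ≡ 2 (mod 7).
  Combine with x ≡ 1 (mod 3); new modulus lcm = 21.
    Write x = 2 + 7·t and substitute into x ≡ 1 (mod 3): 7·t ≡ 1 − 2 = -1 (mod 3).
    Reduce coefficients mod 3: 1·t ≡ 2 (mod 3).
    So t ≡ 2 (mod 3).
    Then x = 2 + 7·2 = 16, valid modulo lcm(7, 3) = 21: x ≡ 16 (mod 21).
  Combine with x ≡ 3 (mod 17); new modulus lcm = 357.
    Write x = 16 + 21·t and substitute into x ≡ 3 (mod 17): 21·t ≡ 3 − 16 = -13 (mod 17).
    Reduce coefficients mod 17: 4·t ≡ 4 (mod 17).
    The inverse of 4 mod 17 is 13 (since 4·13 = 52 = 3·17 + 1), so t ≡ 13·4 = 52 ≡ 1 (mod 17).
    Then x = 16 + 21·1 = 37, valid modulo lcm(21, 17) = 357: x ≡ 37 (mod 357).
  Combine with x ≡ 5 (mod 16); new modulus lcm = 5712.
    Write x = 37 + 357·t and substitute into x ≡ 5 (mod 16): 357·t ≡ 5 − 37 = -32 (mod 16).
    Reduce coefficients mod 16: 5·t ≡ 0 (mod 16).
    The inverse of 5 mod 16 is 13 (since 5·13 = 65 = 4·16 + 1), so t ≡ 13·0 = 0 ≡ 0 (mod 16).
    Then x = 37 + 357·0 = 37, valid modulo lcm(357, 16) = 5712: x ≡ 37 (mod 5712).
  Combine with x ≡ 4 (mod 19); new modulus lcm = 108528.
    Write x = 37 + 5712·t and substitute into x ≡ 4 (mod 19): 5712·t ≡ 4 − 37 = -33 (mod 19).
    Reduce coefficients mod 19: 12·t ≡ 5 (mod 19).
    The inverse of 12 mod 19 is 8 (since 12·8 = 96 = 5·19 + 1), so t ≡ 8·5 = 40 ≡ 2 (mod 19).
    Then x = 37 + 5712·2 = 11461, valid modulo lcm(5712, 19) = 108528: x ≡ 11461 (mod 108528).
Verify against each original: 11461 mod 7 = 2, 11461 mod 3 = 1, 11461 mod 17 = 3, 11461 mod 16 = 5, 11461 mod 19 = 4.

x ≡ 11461 (mod 108528).


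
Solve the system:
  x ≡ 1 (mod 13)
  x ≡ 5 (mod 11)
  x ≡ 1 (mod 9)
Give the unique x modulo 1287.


Moduli 13, 11, 9 are pairwise coprime; by CRT there is a unique solution modulo M = 13 · 11 · 9 = 1287.
Solve pairwise, accumulating the modulus:
  Start with x ≡ 1 (mod 13).
  Combine with x ≡ 5 (mod 11): since gcd(13, 11) = 1, we get a unique residue mod 143.
    Write x = 1 + 13·t and substitute into x ≡ 5 (mod 11): 13·t ≡ 5 − 1 = 4 (mod 11).
    Reduce coefficients mod 11: 2·t ≡ 4 (mod 11).
    The inverse of 2 mod 11 is 6 (since 2·6 = 12 = 1·11 + 1), so t ≡ 6·4 = 24 ≡ 2 (mod 11).
    Then x = 1 + 13·2 = 27, valid modulo lcm(13, 11) = 143: x ≡ 27 (mod 143).
  Combine with x ≡ 1 (mod 9): since gcd(143, 9) = 1, we get a unique residue mod 1287.
    Write x = 27 + 143·t and substitute into x ≡ 1 (mod 9): 143·t ≡ 1 − 27 = -26 (mod 9).
    Reduce coefficients mod 9: 8·t ≡ 1 (mod 9).
    The inverse of 8 mod 9 is 8 (since 8·8 = 64 = 7·9 + 1), so t ≡ 8·1 = 8 ≡ 8 (mod 9).
    Then x = 27 + 143·8 = 1171, valid modulo lcm(143, 9) = 1287: x ≡ 1171 (mod 1287).
Verify: 1171 mod 13 = 1 ✓, 1171 mod 11 = 5 ✓, 1171 mod 9 = 1 ✓.

x ≡ 1171 (mod 1287).


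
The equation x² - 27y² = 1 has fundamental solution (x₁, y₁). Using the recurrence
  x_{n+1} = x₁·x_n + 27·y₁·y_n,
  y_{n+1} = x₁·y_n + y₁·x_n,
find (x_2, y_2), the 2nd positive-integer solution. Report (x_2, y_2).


Step 1: Find the fundamental solution (x₁, y₁) of x² - 27y² = 1.
  Expand √27 as a continued fraction. a₀ = ⌊√27⌋ = 5; iterate m_{k+1} = d_k·a_k − m_k, d_{k+1} = (27 − m_{k+1}²)/d_k, a_{k+1} = ⌊(a₀ + m_{k+1})/d_{k+1}⌋ (starting m₀ = 0, d₀ = 1), with convergents p_k = a_k·p_{k-1} + p_{k-2}, q_k = a_k·q_{k-1} + q_{k-2} (p₋₁ = 1, q₋₁ = 0):
  k = 0: a₀ = 5; p₀/q₀ = 5/1; p₀² − 27·q₀² = 25 − 27 = -2.
  k = 1: m = 5, d = 2, a = ⌊(5 + 5)/2⌋ = 5; p/q = (5·5 + 1)/(5·1 + 0) = 26/5; p² − 27·q² = 676 − 675 = 1.
  The first convergent with p² − 27·q² = 1 gives the fundamental solution (x₁, y₁) = (26, 5).
Step 2: Apply the recurrence (x_{n+1}, y_{n+1}) = (x₁x_n + 27y₁y_n, x₁y_n + y₁x_n) repeatedly.
  From (x_1, y_1) = (26, 5): x_2 = 26·26 + 27·5·5 = 1351; y_2 = 26·5 + 5·26 = 260.
Step 3: Verify x_2² - 27·y_2² = 1825201 - 1825200 = 1 (should be 1). ✓

(x_1, y_1) = (26, 5); (x_2, y_2) = (1351, 260).


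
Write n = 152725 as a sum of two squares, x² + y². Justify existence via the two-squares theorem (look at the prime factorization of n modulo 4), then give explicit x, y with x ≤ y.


Step 1: Factor n = 152725 = 5^2 · 41 · 149.
Step 2: Check the mod-4 condition on each prime factor: 5 ≡ 1 (mod 4), exponent 2; 41 ≡ 1 (mod 4), exponent 1; 149 ≡ 1 (mod 4), exponent 1.
All primes ≡ 3 (mod 4) appear to even exponent (or don't appear), so by the two-squares theorem n IS expressible as a sum of two squares.
Step 3: Build a representation. Group n = k² · m with k = 5 and m = 41 · 149 = 6109 (a product of primes ≡ 1 (mod 4)); a representation of m scales to one of n via (k·x)² + (k·y)² = k²(x² + y²). Each prime p ≡ 1 (mod 4) is itself a sum of two squares; find a² by testing p − a² for a perfect square:
  41: 41 − 1² = 40, 41 − 2² = 37, 41 − 3² = 32, 41 − 4² = 25 = 5² ⇒ 41 = 4² + 5².
  149: 149 − 1² = 148, 149 − 2² = 145, 149 − 3² = 140, 149 − 4² = 133, 149 − 5² = 124, 149 − 6² = 113, 149 − 7² = 100 = 10² ⇒ 149 = 7² + 10².
  Combine using the Brahmagupta–Fibonacci identity (a² + b²)(c² + d²) = (ac − bd)² + (ad + bc)² = (ac + bd)² + (ad − bc)²:
  41 · 149 = 6109: from (4² + 5²)(7² + 10²), take (4·7 − 5·10, 4·10 + 5·7) = (28 − 50, 40 + 35) = (-22, 75); dropping signs (only squares matter) gives (22, 75); check 22² + 75² = 484 + 5625 = 6109 ✓.
  Scale by k = 5: (5·22, 5·75) = (110, 375).
Step 4: Order so x ≤ y and verify: 110² + 375² = 12100 + 140625 = 152725 = n. ✓

n = 152725 = 110² + 375² (one valid representation with x ≤ y).


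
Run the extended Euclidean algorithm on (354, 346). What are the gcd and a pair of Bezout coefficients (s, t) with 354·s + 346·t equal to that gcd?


Euclidean algorithm on (354, 346) — divide until remainder is 0:
  354 = 1 · 346 + 8
  346 = 43 · 8 + 2
  8 = 4 · 2 + 0
gcd(354, 346) = 2.
Track Bezout coefficients alongside the remainders: start with r₀ = 354 = a·1 + b·0 (s = 1, t = 0) and r₁ = 346 = a·0 + b·1 (s = 0, t = 1); each new remainder r_{k+1} = r_{k-1} − q_k·r_k inherits s_{k+1} = s_{k-1} − q_k·s_k, t_{k+1} = t_{k-1} − q_k·t_k, so r_k = a·s_k + b·t_k at every step:
  q = 1: r = 8, s = 1 − 1·0 = 1, t = 0 − 1·1 = -1  (check: 354·1 + 346·(-1) = 8)
  q = 43: r = 2, s = 0 − 43·1 = -43, t = 1 − 43·(-1) = 44  (check: 354·(-43) + 346·44 = 2)
The row with r = 2 (the gcd) gives the Bezout coefficients s = -43, t = 44.
Result: 354 · (-43) + 346 · (44) = 2.

gcd(354, 346) = 2; s = -43, t = 44 (check: 354·(-43) + 346·44 = 2).


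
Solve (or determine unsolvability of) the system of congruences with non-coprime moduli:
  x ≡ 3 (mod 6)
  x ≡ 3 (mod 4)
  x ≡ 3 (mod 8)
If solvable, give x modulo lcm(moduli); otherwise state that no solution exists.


Moduli 6, 4, 8 are not pairwise coprime, so CRT works modulo lcm(m_i) when all pairwise compatibility conditions hold.
Pairwise compatibility: gcd(m_i, m_j) must divide a_i - a_j for every pair.
Merge one congruence at a time:
  Start: x ≡ 3 (mod 6).
  Combine with x ≡ 3 (mod 4): gcd(6, 4) = 2; 3 - 3 = 0, which IS divisible by 2, so compatible.
    Write x = 3 + 6·t and substitute into x ≡ 3 (mod 4): 6·t ≡ 3 − 3 = 0 (mod 4).
    Divide the congruence (and modulus) by g = 2: 3·t ≡ 0 (mod 2).
    Reduce coefficients mod 2: 1·t ≡ 0 (mod 2).
    So t ≡ 0 (mod 2).
    Then x = 3 + 6·0 = 3, valid modulo lcm(6, 4) = 12: x ≡ 3 (mod 12).
  Combine with x ≡ 3 (mod 8): gcd(12, 8) = 4; 3 - 3 = 0, which IS divisible by 4, so compatible.
    Write x = 3 + 12·t and substitute into x ≡ 3 (mod 8): 12·t ≡ 3 − 3 = 0 (mod 8).
    Divide the congruence (and modulus) by g = 4: 3·t ≡ 0 (mod 2).
    Reduce coefficients mod 2: 1·t ≡ 0 (mod 2).
    So t ≡ 0 (mod 2).
    Then x = 3 + 12·0 = 3, valid modulo lcm(12, 8) = 24: x ≡ 3 (mod 24).
Verify: 3 mod 6 = 3, 3 mod 4 = 3, 3 mod 8 = 3.

x ≡ 3 (mod 24).


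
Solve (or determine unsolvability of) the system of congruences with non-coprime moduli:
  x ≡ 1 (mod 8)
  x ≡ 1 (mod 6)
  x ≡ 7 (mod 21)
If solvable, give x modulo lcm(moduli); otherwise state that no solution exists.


Moduli 8, 6, 21 are not pairwise coprime, so CRT works modulo lcm(m_i) when all pairwise compatibility conditions hold.
Pairwise compatibility: gcd(m_i, m_j) must divide a_i - a_j for every pair.
Merge one congruence at a time:
  Start: x ≡ 1 (mod 8).
  Combine with x ≡ 1 (mod 6): gcd(8, 6) = 2; 1 - 1 = 0, which IS divisible by 2, so compatible.
    Write x = 1 + 8·t and substitute into x ≡ 1 (mod 6): 8·t ≡ 1 − 1 = 0 (mod 6).
    Divide the congruence (and modulus) by g = 2: 4·t ≡ 0 (mod 3).
    Reduce coefficients mod 3: 1·t ≡ 0 (mod 3).
    So t ≡ 0 (mod 3).
    Then x = 1 + 8·0 = 1, valid modulo lcm(8, 6) = 24: x ≡ 1 (mod 24).
  Combine with x ≡ 7 (mod 21): gcd(24, 21) = 3; 7 - 1 = 6, which IS divisible by 3, so compatible.
    Write x = 1 + 24·t and substitute into x ≡ 7 (mod 21): 24·t ≡ 7 − 1 = 6 (mod 21).
    Divide the congruence (and modulus) by g = 3: 8·t ≡ 2 (mod 7).
    Reduce coefficients mod 7: 1·t ≡ 2 (mod 7).
    So t ≡ 2 (mod 7).
    Then x = 1 + 24·2 = 49, valid modulo lcm(24, 21) = 168: x ≡ 49 (mod 168).
Verify: 49 mod 8 = 1, 49 mod 6 = 1, 49 mod 21 = 7.

x ≡ 49 (mod 168).


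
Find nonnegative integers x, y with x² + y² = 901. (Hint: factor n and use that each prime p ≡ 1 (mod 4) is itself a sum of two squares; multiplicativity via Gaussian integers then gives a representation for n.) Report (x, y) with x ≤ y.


Step 1: Factor n = 901 = 17 · 53.
Step 2: Check the mod-4 condition on each prime factor: 17 ≡ 1 (mod 4), exponent 1; 53 ≡ 1 (mod 4), exponent 1.
All primes ≡ 3 (mod 4) appear to even exponent (or don't appear), so by the two-squares theorem n IS expressible as a sum of two squares.
Step 3: Build a representation. Here n = 17 · 53 is a product of primes ≡ 1 (mod 4). Each prime p ≡ 1 (mod 4) is itself a sum of two squares; find a² by testing p − a² for a perfect square:
  17: 17 − 1² = 16 = 4² ⇒ 17 = 1² + 4².
  53: 53 − 1² = 52, 53 − 2² = 49 = 7² ⇒ 53 = 2² + 7².
  Combine using the Brahmagupta–Fibonacci identity (a² + b²)(c² + d²) = (ac − bd)² + (ad + bc)² = (ac + bd)² + (ad − bc)²:
  17 · 53 = 901: from (1² + 4²)(2² + 7²), take (1·2 − 4·7, 1·7 + 4·2) = (2 − 28, 7 + 8) = (-26, 15); dropping signs (only squares matter) gives (26, 15); check 26² + 15² = 676 + 225 = 901 ✓.
Step 4: Order so x ≤ y and verify: 15² + 26² = 225 + 676 = 901 = n. ✓

n = 901 = 15² + 26² (one valid representation with x ≤ y).


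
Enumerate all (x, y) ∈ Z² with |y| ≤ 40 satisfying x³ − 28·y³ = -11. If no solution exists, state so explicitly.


The equation is x³ - 28y³ = -11. For fixed y, x³ = 28·y³ − 11, so a solution requires the RHS to be a perfect cube.
Strategy: iterate y from -40 to 40, compute RHS = 28·y³ − 11, and check whether it is a (positive or negative) perfect cube.
Check small values of y:
  y = 0: RHS = -11 is not a perfect cube.
  y = 1: RHS = 17 is not a perfect cube.
  y = -1: RHS = -39 is not a perfect cube.
  y = 2: RHS = 213 is not a perfect cube.
  y = -2: RHS = -235 is not a perfect cube.
  y = 3: RHS = 745 is not a perfect cube.
  y = -3: RHS = -767 is not a perfect cube.
Continuing the search up to |y| = 40 finds no solutions either.
No (x, y) in the scanned range satisfies the equation.

No integer solutions with |y| ≤ 40.


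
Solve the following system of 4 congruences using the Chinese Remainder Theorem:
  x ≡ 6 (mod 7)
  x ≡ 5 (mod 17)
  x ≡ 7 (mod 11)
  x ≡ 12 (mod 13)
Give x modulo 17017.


Product of moduli M = 7 · 17 · 11 · 13 = 17017.
Merge one congruence at a time:
  Start: x ≡ 6 (mod 7).
  Combine with x ≡ 5 (mod 17); new modulus lcm = 119.
    Write x = 6 + 7·t and substitute into x ≡ 5 (mod 17): 7·t ≡ 5 − 6 = -1 (mod 17).
    Reduce coefficients mod 17: 7·t ≡ 16 (mod 17).
    The inverse of 7 mod 17 is 5 (since 7·5 = 35 = 2·17 + 1), so t ≡ 5·16 = 80 ≡ 12 (mod 17).
    Then x = 6 + 7·12 = 90, valid modulo lcm(7, 17) = 119: x ≡ 90 (mod 119).
  Combine with x ≡ 7 (mod 11); new modulus lcm = 1309.
    Write x = 90 + 119·t and substitute into x ≡ 7 (mod 11): 119·t ≡ 7 − 90 = -83 (mod 11).
    Reduce coefficients mod 11: 9·t ≡ 5 (mod 11).
    The inverse of 9 mod 11 is 5 (since 9·5 = 45 = 4·11 + 1), so t ≡ 5·5 = 25 ≡ 3 (mod 11).
    Then x = 90 + 119·3 = 447, valid modulo lcm(119, 11) = 1309: x ≡ 447 (mod 1309).
  Combine with x ≡ 12 (mod 13); new modulus lcm = 17017.
    Write x = 447 + 1309·t and substitute into x ≡ 12 (mod 13): 1309·t ≡ 12 − 447 = -435 (mod 13).
    Reduce coefficients mod 13: 9·t ≡ 7 (mod 13).
    The inverse of 9 mod 13 is 3 (since 9·3 = 27 = 2·13 + 1), so t ≡ 3·7 = 21 ≡ 8 (mod 13).
    Then x = 447 + 1309·8 = 10919, valid modulo lcm(1309, 13) = 17017: x ≡ 10919 (mod 17017).
Verify against each original: 10919 mod 7 = 6, 10919 mod 17 = 5, 10919 mod 11 = 7, 10919 mod 13 = 12.

x ≡ 10919 (mod 17017).


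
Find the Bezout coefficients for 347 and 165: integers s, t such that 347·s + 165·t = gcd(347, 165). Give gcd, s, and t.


Euclidean algorithm on (347, 165) — divide until remainder is 0:
  347 = 2 · 165 + 17
  165 = 9 · 17 + 12
  17 = 1 · 12 + 5
  12 = 2 · 5 + 2
  5 = 2 · 2 + 1
  2 = 2 · 1 + 0
gcd(347, 165) = 1.
Track Bezout coefficients alongside the remainders: start with r₀ = 347 = a·1 + b·0 (s = 1, t = 0) and r₁ = 165 = a·0 + b·1 (s = 0, t = 1); each new remainder r_{k+1} = r_{k-1} − q_k·r_k inherits s_{k+1} = s_{k-1} − q_k·s_k, t_{k+1} = t_{k-1} − q_k·t_k, so r_k = a·s_k + b·t_k at every step:
  q = 2: r = 17, s = 1 − 2·0 = 1, t = 0 − 2·1 = -2  (check: 347·1 + 165·(-2) = 17)
  q = 9: r = 12, s = 0 − 9·1 = -9, t = 1 − 9·(-2) = 19  (check: 347·(-9) + 165·19 = 12)
  q = 1: r = 5, s = 1 − 1·(-9) = 10, t = -2 − 1·19 = -21  (check: 347·10 + 165·(-21) = 5)
  q = 2: r = 2, s = -9 − 2·10 = -29, t = 19 − 2·(-21) = 61  (check: 347·(-29) + 165·61 = 2)
  q = 2: r = 1, s = 10 − 2·(-29) = 68, t = -21 − 2·61 = -143  (check: 347·68 + 165·(-143) = 1)
The row with r = 1 (the gcd) gives the Bezout coefficients s = 68, t = -143.
Result: 347 · (68) + 165 · (-143) = 1.

gcd(347, 165) = 1; s = 68, t = -143 (check: 347·68 + 165·(-143) = 1).


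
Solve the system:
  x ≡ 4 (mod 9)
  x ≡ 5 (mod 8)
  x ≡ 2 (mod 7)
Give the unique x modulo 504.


Moduli 9, 8, 7 are pairwise coprime; by CRT there is a unique solution modulo M = 9 · 8 · 7 = 504.
Solve pairwise, accumulating the modulus:
  Start with x ≡ 4 (mod 9).
  Combine with x ≡ 5 (mod 8): since gcd(9, 8) = 1, we get a unique residue mod 72.
    Write x = 4 + 9·t and substitute into x ≡ 5 (mod 8): 9·t ≡ 5 − 4 = 1 (mod 8).
    Reduce coefficients mod 8: 1·t ≡ 1 (mod 8).
    So t ≡ 1 (mod 8).
    Then x = 4 + 9·1 = 13, valid modulo lcm(9, 8) = 72: x ≡ 13 (mod 72).
  Combine with x ≡ 2 (mod 7): since gcd(72, 7) = 1, we get a unique residue mod 504.
    Write x = 13 + 72·t and substitute into x ≡ 2 (mod 7): 72·t ≡ 2 − 13 = -11 (mod 7).
    Reduce coefficients mod 7: 2·t ≡ 3 (mod 7).
    The inverse of 2 mod 7 is 4 (since 2·4 = 8 = 1·7 + 1), so t ≡ 4·3 = 12 ≡ 5 (mod 7).
    Then x = 13 + 72·5 = 373, valid modulo lcm(72, 7) = 504: x ≡ 373 (mod 504).
Verify: 373 mod 9 = 4 ✓, 373 mod 8 = 5 ✓, 373 mod 7 = 2 ✓.

x ≡ 373 (mod 504).


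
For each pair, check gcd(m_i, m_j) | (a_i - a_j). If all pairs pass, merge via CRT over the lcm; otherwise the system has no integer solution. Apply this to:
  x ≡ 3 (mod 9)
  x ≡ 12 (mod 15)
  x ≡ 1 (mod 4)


Moduli 9, 15, 4 are not pairwise coprime, so CRT works modulo lcm(m_i) when all pairwise compatibility conditions hold.
Pairwise compatibility: gcd(m_i, m_j) must divide a_i - a_j for every pair.
Merge one congruence at a time:
  Start: x ≡ 3 (mod 9).
  Combine with x ≡ 12 (mod 15): gcd(9, 15) = 3; 12 - 3 = 9, which IS divisible by 3, so compatible.
    Write x = 3 + 9·t and substitute into x ≡ 12 (mod 15): 9·t ≡ 12 − 3 = 9 (mod 15).
    Divide the congruence (and modulus) by g = 3: 3·t ≡ 3 (mod 5).
    The inverse of 3 mod 5 is 2 (since 3·2 = 6 = 1·5 + 1), so t ≡ 2·3 = 6 ≡ 1 (mod 5).
    Then x = 3 + 9·1 = 12, valid modulo lcm(9, 15) = 45: x ≡ 12 (mod 45).
  Combine with x ≡ 1 (mod 4): gcd(45, 4) = 1; 1 - 12 = -11, which IS divisible by 1, so compatible.
    Write x = 12 + 45·t and substitute into x ≡ 1 (mod 4): 45·t ≡ 1 − 12 = -11 (mod 4).
    Reduce coefficients mod 4: 1·t ≡ 1 (mod 4).
    So t ≡ 1 (mod 4).
    Then x = 12 + 45·1 = 57, valid modulo lcm(45, 4) = 180: x ≡ 57 (mod 180).
Verify: 57 mod 9 = 3, 57 mod 15 = 12, 57 mod 4 = 1.

x ≡ 57 (mod 180).


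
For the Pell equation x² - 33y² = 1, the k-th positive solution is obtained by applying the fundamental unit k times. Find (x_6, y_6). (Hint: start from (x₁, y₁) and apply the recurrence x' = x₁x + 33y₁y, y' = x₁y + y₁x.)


Step 1: Find the fundamental solution (x₁, y₁) of x² - 33y² = 1.
  Expand √33 as a continued fraction. a₀ = ⌊√33⌋ = 5; iterate m_{k+1} = d_k·a_k − m_k, d_{k+1} = (33 − m_{k+1}²)/d_k, a_{k+1} = ⌊(a₀ + m_{k+1})/d_{k+1}⌋ (starting m₀ = 0, d₀ = 1), with convergents p_k = a_k·p_{k-1} + p_{k-2}, q_k = a_k·q_{k-1} + q_{k-2} (p₋₁ = 1, q₋₁ = 0):
  k = 0: a₀ = 5; p₀/q₀ = 5/1; p₀² − 33·q₀² = 25 − 33 = -8.
  k = 1: m = 5, d = 8, a = ⌊(5 + 5)/8⌋ = 1; p/q = (1·5 + 1)/(1·1 + 0) = 6/1; p² − 33·q² = 36 − 33 = 3.
  k = 2: m = 3, d = 3, a = ⌊(5 + 3)/3⌋ = 2; p/q = (2·6 + 5)/(2·1 + 1) = 17/3; p² − 33·q² = 289 − 297 = -8.
  k = 3: m = 3, d = 8, a = ⌊(5 + 3)/8⌋ = 1; p/q = (1·17 + 6)/(1·3 + 1) = 23/4; p² − 33·q² = 529 − 528 = 1.
  The first convergent with p² − 33·q² = 1 gives the fundamental solution (x₁, y₁) = (23, 4).
Step 2: Apply the recurrence (x_{n+1}, y_{n+1}) = (x₁x_n + 33y₁y_n, x₁y_n + y₁x_n) repeatedly.
  From (x_1, y_1) = (23, 4): x_2 = 23·23 + 33·4·4 = 1057; y_2 = 23·4 + 4·23 = 184.
  From (x_2, y_2) = (1057, 184): x_3 = 23·1057 + 33·4·184 = 48599; y_3 = 23·184 + 4·1057 = 8460.
  From (x_3, y_3) = (48599, 8460): x_4 = 23·48599 + 33·4·8460 = 2234497; y_4 = 23·8460 + 4·48599 = 388976.
  From (x_4, y_4) = (2234497, 388976): x_5 = 23·2234497 + 33·4·388976 = 102738263; y_5 = 23·388976 + 4·2234497 = 17884436.
  From (x_5, y_5) = (102738263, 17884436): x_6 = 23·102738263 + 33·4·17884436 = 4723725601; y_6 = 23·17884436 + 4·102738263 = 822295080.
Step 3: Verify x_6² - 33·y_6² = 22313583553542811201 - 22313583553542811200 = 1 (should be 1). ✓

(x_1, y_1) = (23, 4); (x_6, y_6) = (4723725601, 822295080).


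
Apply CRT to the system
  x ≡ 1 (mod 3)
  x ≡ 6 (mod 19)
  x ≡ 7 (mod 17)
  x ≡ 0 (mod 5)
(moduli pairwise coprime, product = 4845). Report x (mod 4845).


Product of moduli M = 3 · 19 · 17 · 5 = 4845.
Merge one congruence at a time:
  Start: x ≡ 1 (mod 3).
  Combine with x ≡ 6 (mod 19); new modulus lcm = 57.
    Write x = 1 + 3·t and substitute into x ≡ 6 (mod 19): 3·t ≡ 6 − 1 = 5 (mod 19).
    The inverse of 3 mod 19 is 13 (since 3·13 = 39 = 2·19 + 1), so t ≡ 13·5 = 65 ≡ 8 (mod 19).
    Then x = 1 + 3·8 = 25, valid modulo lcm(3, 19) = 57: x ≡ 25 (mod 57).
  Combine with x ≡ 7 (mod 17); new modulus lcm = 969.
    Write x = 25 + 57·t and substitute into x ≡ 7 (mod 17): 57·t ≡ 7 − 25 = -18 (mod 17).
    Reduce coefficients mod 17: 6·t ≡ 16 (mod 17).
    The inverse of 6 mod 17 is 3 (since 6·3 = 18 = 1·17 + 1), so t ≡ 3·16 = 48 ≡ 14 (mod 17).
    Then x = 25 + 57·14 = 823, valid modulo lcm(57, 17) = 969: x ≡ 823 (mod 969).
  Combine with x ≡ 0 (mod 5); new modulus lcm = 4845.
    Write x = 823 + 969·t and substitute into x ≡ 0 (mod 5): 969·t ≡ 0 − 823 = -823 (mod 5).
    Reduce coefficients mod 5: 4·t ≡ 2 (mod 5).
    The inverse of 4 mod 5 is 4 (since 4·4 = 16 = 3·5 + 1), so t ≡ 4·2 = 8 ≡ 3 (mod 5).
    Then x = 823 + 969·3 = 3730, valid modulo lcm(969, 5) = 4845: x ≡ 3730 (mod 4845).
Verify against each original: 3730 mod 3 = 1, 3730 mod 19 = 6, 3730 mod 17 = 7, 3730 mod 5 = 0.

x ≡ 3730 (mod 4845).


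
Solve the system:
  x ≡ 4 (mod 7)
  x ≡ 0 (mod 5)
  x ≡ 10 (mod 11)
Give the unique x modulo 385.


Moduli 7, 5, 11 are pairwise coprime; by CRT there is a unique solution modulo M = 7 · 5 · 11 = 385.
Solve pairwise, accumulating the modulus:
  Start with x ≡ 4 (mod 7).
  Combine with x ≡ 0 (mod 5): since gcd(7, 5) = 1, we get a unique residue mod 35.
    Write x = 4 + 7·t and substitute into x ≡ 0 (mod 5): 7·t ≡ 0 − 4 = -4 (mod 5).
    Reduce coefficients mod 5: 2·t ≡ 1 (mod 5).
    The inverse of 2 mod 5 is 3 (since 2·3 = 6 = 1·5 + 1), so t ≡ 3·1 = 3 ≡ 3 (mod 5).
    Then x = 4 + 7·3 = 25, valid modulo lcm(7, 5) = 35: x ≡ 25 (mod 35).
  Combine with x ≡ 10 (mod 11): since gcd(35, 11) = 1, we get a unique residue mod 385.
    Write x = 25 + 35·t and substitute into x ≡ 10 (mod 11): 35·t ≡ 10 − 25 = -15 (mod 11).
    Reduce coefficients mod 11: 2·t ≡ 7 (mod 11).
    The inverse of 2 mod 11 is 6 (since 2·6 = 12 = 1·11 + 1), so t ≡ 6·7 = 42 ≡ 9 (mod 11).
    Then x = 25 + 35·9 = 340, valid modulo lcm(35, 11) = 385: x ≡ 340 (mod 385).
Verify: 340 mod 7 = 4 ✓, 340 mod 5 = 0 ✓, 340 mod 11 = 10 ✓.

x ≡ 340 (mod 385).


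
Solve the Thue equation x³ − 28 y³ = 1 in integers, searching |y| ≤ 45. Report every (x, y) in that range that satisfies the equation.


The equation is x³ - 28y³ = 1. For fixed y, x³ = 28·y³ + 1, so a solution requires the RHS to be a perfect cube.
Strategy: iterate y from -45 to 45, compute RHS = 28·y³ + 1, and check whether it is a (positive or negative) perfect cube.
Check small values of y:
  y = 0: RHS = 1 = (1)³ ⇒ x = 1 works.
  y = 1: RHS = 29 is not a perfect cube.
  y = -1: RHS = -27 = (-3)³ ⇒ x = -3 works.
  y = 2: RHS = 225 is not a perfect cube.
  y = -2: RHS = -223 is not a perfect cube.
  y = 3: RHS = 757 is not a perfect cube.
  y = -3: RHS = -755 is not a perfect cube.
Continuing the search up to |y| = 45 finds no further solutions beyond those listed.
Collected solutions: (1, 0), (-3, -1).

Solutions (with |y| ≤ 45): (1, 0), (-3, -1).


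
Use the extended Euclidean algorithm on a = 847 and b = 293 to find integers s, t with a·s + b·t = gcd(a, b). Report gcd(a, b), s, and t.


Euclidean algorithm on (847, 293) — divide until remainder is 0:
  847 = 2 · 293 + 261
  293 = 1 · 261 + 32
  261 = 8 · 32 + 5
  32 = 6 · 5 + 2
  5 = 2 · 2 + 1
  2 = 2 · 1 + 0
gcd(847, 293) = 1.
Track Bezout coefficients alongside the remainders: start with r₀ = 847 = a·1 + b·0 (s = 1, t = 0) and r₁ = 293 = a·0 + b·1 (s = 0, t = 1); each new remainder r_{k+1} = r_{k-1} − q_k·r_k inherits s_{k+1} = s_{k-1} − q_k·s_k, t_{k+1} = t_{k-1} − q_k·t_k, so r_k = a·s_k + b·t_k at every step:
  q = 2: r = 261, s = 1 − 2·0 = 1, t = 0 − 2·1 = -2  (check: 847·1 + 293·(-2) = 261)
  q = 1: r = 32, s = 0 − 1·1 = -1, t = 1 − 1·(-2) = 3  (check: 847·(-1) + 293·3 = 32)
  q = 8: r = 5, s = 1 − 8·(-1) = 9, t = -2 − 8·3 = -26  (check: 847·9 + 293·(-26) = 5)
  q = 6: r = 2, s = -1 − 6·9 = -55, t = 3 − 6·(-26) = 159  (check: 847·(-55) + 293·159 = 2)
  q = 2: r = 1, s = 9 − 2·(-55) = 119, t = -26 − 2·159 = -344  (check: 847·119 + 293·(-344) = 1)
The row with r = 1 (the gcd) gives the Bezout coefficients s = 119, t = -344.
Result: 847 · (119) + 293 · (-344) = 1.

gcd(847, 293) = 1; s = 119, t = -344 (check: 847·119 + 293·(-344) = 1).


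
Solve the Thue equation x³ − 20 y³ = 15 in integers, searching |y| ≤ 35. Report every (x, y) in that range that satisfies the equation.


The equation is x³ - 20y³ = 15. For fixed y, x³ = 20·y³ + 15, so a solution requires the RHS to be a perfect cube.
Strategy: iterate y from -35 to 35, compute RHS = 20·y³ + 15, and check whether it is a (positive or negative) perfect cube.
Check small values of y:
  y = 0: RHS = 15 is not a perfect cube.
  y = 1: RHS = 35 is not a perfect cube.
  y = -1: RHS = -5 is not a perfect cube.
  y = 2: RHS = 175 is not a perfect cube.
  y = -2: RHS = -145 is not a perfect cube.
  y = 3: RHS = 555 is not a perfect cube.
  y = -3: RHS = -525 is not a perfect cube.
Continuing the search up to |y| = 35 finds no solutions either.
No (x, y) in the scanned range satisfies the equation.

No integer solutions with |y| ≤ 35.


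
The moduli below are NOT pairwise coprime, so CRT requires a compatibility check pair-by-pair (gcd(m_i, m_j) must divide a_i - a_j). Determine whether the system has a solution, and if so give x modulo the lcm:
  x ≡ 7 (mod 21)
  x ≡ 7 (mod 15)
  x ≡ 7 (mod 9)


Moduli 21, 15, 9 are not pairwise coprime, so CRT works modulo lcm(m_i) when all pairwise compatibility conditions hold.
Pairwise compatibility: gcd(m_i, m_j) must divide a_i - a_j for every pair.
Merge one congruence at a time:
  Start: x ≡ 7 (mod 21).
  Combine with x ≡ 7 (mod 15): gcd(21, 15) = 3; 7 - 7 = 0, which IS divisible by 3, so compatible.
    Write x = 7 + 21·t and substitute into x ≡ 7 (mod 15): 21·t ≡ 7 − 7 = 0 (mod 15).
    Divide the congruence (and modulus) by g = 3: 7·t ≡ 0 (mod 5).
    Reduce coefficients mod 5: 2·t ≡ 0 (mod 5).
    The inverse of 2 mod 5 is 3 (since 2·3 = 6 = 1·5 + 1), so t ≡ 3·0 = 0 ≡ 0 (mod 5).
    Then x = 7 + 21·0 = 7, valid modulo lcm(21, 15) = 105: x ≡ 7 (mod 105).
  Combine with x ≡ 7 (mod 9): gcd(105, 9) = 3; 7 - 7 = 0, which IS divisible by 3, so compatible.
    Write x = 7 + 105·t and substitute into x ≡ 7 (mod 9): 105·t ≡ 7 − 7 = 0 (mod 9).
    Divide the congruence (and modulus) by g = 3: 35·t ≡ 0 (mod 3).
    Reduce coefficients mod 3: 2·t ≡ 0 (mod 3).
    The inverse of 2 mod 3 is 2 (since 2·2 = 4 = 1·3 + 1), so t ≡ 2·0 = 0 ≡ 0 (mod 3).
    Then x = 7 + 105·0 = 7, valid modulo lcm(105, 9) = 315: x ≡ 7 (mod 315).
Verify: 7 mod 21 = 7, 7 mod 15 = 7, 7 mod 9 = 7.

x ≡ 7 (mod 315).


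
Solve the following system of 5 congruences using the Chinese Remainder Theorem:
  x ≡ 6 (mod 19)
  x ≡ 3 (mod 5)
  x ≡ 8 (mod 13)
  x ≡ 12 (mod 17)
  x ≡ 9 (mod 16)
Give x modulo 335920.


Product of moduli M = 19 · 5 · 13 · 17 · 16 = 335920.
Merge one congruence at a time:
  Start: x ≡ 6 (mod 19).
  Combine with x ≡ 3 (mod 5); new modulus lcm = 95.
    Write x = 6 + 19·t and substitute into x ≡ 3 (mod 5): 19·t ≡ 3 − 6 = -3 (mod 5).
    Reduce coefficients mod 5: 4·t ≡ 2 (mod 5).
    The inverse of 4 mod 5 is 4 (since 4·4 = 16 = 3·5 + 1), so t ≡ 4·2 = 8 ≡ 3 (mod 5).
    Then x = 6 + 19·3 = 63, valid modulo lcm(19, 5) = 95: x ≡ 63 (mod 95).
  Combine with x ≡ 8 (mod 13); new modulus lcm = 1235.
    Write x = 63 + 95·t and substitute into x ≡ 8 (mod 13): 95·t ≡ 8 − 63 = -55 (mod 13).
    Reduce coefficients mod 13: 4·t ≡ 10 (mod 13).
    The inverse of 4 mod 13 is 10 (since 4·10 = 40 = 3·13 + 1), so t ≡ 10·10 = 100 ≡ 9 (mod 13).
    Then x = 63 + 95·9 = 918, valid modulo lcm(95, 13) = 1235: x ≡ 918 (mod 1235).
  Combine with x ≡ 12 (mod 17); new modulus lcm = 20995.
    Write x = 918 + 1235·t and substitute into x ≡ 12 (mod 17): 1235·t ≡ 12 − 918 = -906 (mod 17).
    Reduce coefficients mod 17: 11·t ≡ 12 (mod 17).
    The inverse of 11 mod 17 is 14 (since 11·14 = 154 = 9·17 + 1), so t ≡ 14·12 = 168 ≡ 15 (mod 17).
    Then x = 918 + 1235·15 = 19443, valid modulo lcm(1235, 17) = 20995: x ≡ 19443 (mod 20995).
  Combine with x ≡ 9 (mod 16); new modulus lcm = 335920.
    Write x = 19443 + 20995·t and substitute into x ≡ 9 (mod 16): 20995·t ≡ 9 − 19443 = -19434 (mod 16).
    Reduce coefficients mod 16: 3·t ≡ 6 (mod 16).
    The inverse of 3 mod 16 is 11 (since 3·11 = 33 = 2·16 + 1), so t ≡ 11·6 = 66 ≡ 2 (mod 16).
    Then x = 19443 + 20995·2 = 61433, valid modulo lcm(20995, 16) = 335920: x ≡ 61433 (mod 335920).
Verify against each original: 61433 mod 19 = 6, 61433 mod 5 = 3, 61433 mod 13 = 8, 61433 mod 17 = 12, 61433 mod 16 = 9.

x ≡ 61433 (mod 335920).


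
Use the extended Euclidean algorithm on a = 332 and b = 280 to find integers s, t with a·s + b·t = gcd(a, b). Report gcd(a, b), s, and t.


Euclidean algorithm on (332, 280) — divide until remainder is 0:
  332 = 1 · 280 + 52
  280 = 5 · 52 + 20
  52 = 2 · 20 + 12
  20 = 1 · 12 + 8
  12 = 1 · 8 + 4
  8 = 2 · 4 + 0
gcd(332, 280) = 4.
Track Bezout coefficients alongside the remainders: start with r₀ = 332 = a·1 + b·0 (s = 1, t = 0) and r₁ = 280 = a·0 + b·1 (s = 0, t = 1); each new remainder r_{k+1} = r_{k-1} − q_k·r_k inherits s_{k+1} = s_{k-1} − q_k·s_k, t_{k+1} = t_{k-1} − q_k·t_k, so r_k = a·s_k + b·t_k at every step:
  q = 1: r = 52, s = 1 − 1·0 = 1, t = 0 − 1·1 = -1  (check: 332·1 + 280·(-1) = 52)
  q = 5: r = 20, s = 0 − 5·1 = -5, t = 1 − 5·(-1) = 6  (check: 332·(-5) + 280·6 = 20)
  q = 2: r = 12, s = 1 − 2·(-5) = 11, t = -1 − 2·6 = -13  (check: 332·11 + 280·(-13) = 12)
  q = 1: r = 8, s = -5 − 1·11 = -16, t = 6 − 1·(-13) = 19  (check: 332·(-16) + 280·19 = 8)
  q = 1: r = 4, s = 11 − 1·(-16) = 27, t = -13 − 1·19 = -32  (check: 332·27 + 280·(-32) = 4)
The row with r = 4 (the gcd) gives the Bezout coefficients s = 27, t = -32.
Result: 332 · (27) + 280 · (-32) = 4.

gcd(332, 280) = 4; s = 27, t = -32 (check: 332·27 + 280·(-32) = 4).


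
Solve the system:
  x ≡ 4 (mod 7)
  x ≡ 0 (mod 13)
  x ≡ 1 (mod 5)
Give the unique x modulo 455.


Moduli 7, 13, 5 are pairwise coprime; by CRT there is a unique solution modulo M = 7 · 13 · 5 = 455.
Solve pairwise, accumulating the modulus:
  Start with x ≡ 4 (mod 7).
  Combine with x ≡ 0 (mod 13): since gcd(7, 13) = 1, we get a unique residue mod 91.
    Write x = 4 + 7·t and substitute into x ≡ 0 (mod 13): 7·t ≡ 0 − 4 = -4 (mod 13).
    Reduce coefficients mod 13: 7·t ≡ 9 (mod 13).
    The inverse of 7 mod 13 is 2 (since 7·2 = 14 = 1·13 + 1), so t ≡ 2·9 = 18 ≡ 5 (mod 13).
    Then x = 4 + 7·5 = 39, valid modulo lcm(7, 13) = 91: x ≡ 39 (mod 91).
  Combine with x ≡ 1 (mod 5): since gcd(91, 5) = 1, we get a unique residue mod 455.
    Write x = 39 + 91·t and substitute into x ≡ 1 (mod 5): 91·t ≡ 1 − 39 = -38 (mod 5).
    Reduce coefficients mod 5: 1·t ≡ 2 (mod 5).
    So t ≡ 2 (mod 5).
    Then x = 39 + 91·2 = 221, valid modulo lcm(91, 5) = 455: x ≡ 221 (mod 455).
Verify: 221 mod 7 = 4 ✓, 221 mod 13 = 0 ✓, 221 mod 5 = 1 ✓.

x ≡ 221 (mod 455).


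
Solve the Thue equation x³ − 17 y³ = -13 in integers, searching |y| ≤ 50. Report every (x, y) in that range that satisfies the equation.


The equation is x³ - 17y³ = -13. For fixed y, x³ = 17·y³ − 13, so a solution requires the RHS to be a perfect cube.
Strategy: iterate y from -50 to 50, compute RHS = 17·y³ − 13, and check whether it is a (positive or negative) perfect cube.
Check small values of y:
  y = 0: RHS = -13 is not a perfect cube.
  y = 1: RHS = 4 is not a perfect cube.
  y = -1: RHS = -30 is not a perfect cube.
  y = 2: RHS = 123 is not a perfect cube.
  y = -2: RHS = -149 is not a perfect cube.
  y = 3: RHS = 446 is not a perfect cube.
  y = -3: RHS = -472 is not a perfect cube.
Continuing the search up to |y| = 50 finds no solutions either.
No (x, y) in the scanned range satisfies the equation.

No integer solutions with |y| ≤ 50.


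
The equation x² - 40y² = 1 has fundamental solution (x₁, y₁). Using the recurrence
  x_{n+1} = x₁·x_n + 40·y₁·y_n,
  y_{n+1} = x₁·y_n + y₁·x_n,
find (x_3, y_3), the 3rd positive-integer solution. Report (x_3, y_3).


Step 1: Find the fundamental solution (x₁, y₁) of x² - 40y² = 1.
  Expand √40 as a continued fraction. a₀ = ⌊√40⌋ = 6; iterate m_{k+1} = d_k·a_k − m_k, d_{k+1} = (40 − m_{k+1}²)/d_k, a_{k+1} = ⌊(a₀ + m_{k+1})/d_{k+1}⌋ (starting m₀ = 0, d₀ = 1), with convergents p_k = a_k·p_{k-1} + p_{k-2}, q_k = a_k·q_{k-1} + q_{k-2} (p₋₁ = 1, q₋₁ = 0):
  k = 0: a₀ = 6; p₀/q₀ = 6/1; p₀² − 40·q₀² = 36 − 40 = -4.
  k = 1: m = 6, d = 4, a = ⌊(6 + 6)/4⌋ = 3; p/q = (3·6 + 1)/(3·1 + 0) = 19/3; p² − 40·q² = 361 − 360 = 1.
  The first convergent with p² − 40·q² = 1 gives the fundamental solution (x₁, y₁) = (19, 3).
Step 2: Apply the recurrence (x_{n+1}, y_{n+1}) = (x₁x_n + 40y₁y_n, x₁y_n + y₁x_n) repeatedly.
  From (x_1, y_1) = (19, 3): x_2 = 19·19 + 40·3·3 = 721; y_2 = 19·3 + 3·19 = 114.
  From (x_2, y_2) = (721, 114): x_3 = 19·721 + 40·3·114 = 27379; y_3 = 19·114 + 3·721 = 4329.
Step 3: Verify x_3² - 40·y_3² = 749609641 - 749609640 = 1 (should be 1). ✓

(x_1, y_1) = (19, 3); (x_3, y_3) = (27379, 4329).


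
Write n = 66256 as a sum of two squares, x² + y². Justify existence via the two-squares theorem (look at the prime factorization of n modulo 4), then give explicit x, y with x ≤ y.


Step 1: Factor n = 66256 = 2^4 · 41 · 101.
Step 2: Check the mod-4 condition on each prime factor: 2 = 2 (special); 41 ≡ 1 (mod 4), exponent 1; 101 ≡ 1 (mod 4), exponent 1.
All primes ≡ 3 (mod 4) appear to even exponent (or don't appear), so by the two-squares theorem n IS expressible as a sum of two squares.
Step 3: Build a representation. Group n = k² · m with k = 4 and m = 41 · 101 = 4141 (a product of primes ≡ 1 (mod 4)); a representation of m scales to one of n via (k·x)² + (k·y)² = k²(x² + y²). Each prime p ≡ 1 (mod 4) is itself a sum of two squares; find a² by testing p − a² for a perfect square:
  41: 41 − 1² = 40, 41 − 2² = 37, 41 − 3² = 32, 41 − 4² = 25 = 5² ⇒ 41 = 4² + 5².
  101: 101 − 1² = 100 = 10² ⇒ 101 = 1² + 10².
  Combine using the Brahmagupta–Fibonacci identity (a² + b²)(c² + d²) = (ac − bd)² + (ad + bc)² = (ac + bd)² + (ad − bc)²:
  41 · 101 = 4141: from (4² + 5²)(1² + 10²), take (4·1 − 5·10, 4·10 + 5·1) = (4 − 50, 40 + 5) = (-46, 45); dropping signs (only squares matter) gives (46, 45); check 46² + 45² = 2116 + 2025 = 4141 ✓.
  Scale by k = 4: (4·46, 4·45) = (184, 180).
Step 4: Order so x ≤ y and verify: 180² + 184² = 32400 + 33856 = 66256 = n. ✓

n = 66256 = 180² + 184² (one valid representation with x ≤ y).
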